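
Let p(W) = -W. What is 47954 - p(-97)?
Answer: 47857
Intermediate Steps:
47954 - p(-97) = 47954 - (-1)*(-97) = 47954 - 1*97 = 47954 - 97 = 47857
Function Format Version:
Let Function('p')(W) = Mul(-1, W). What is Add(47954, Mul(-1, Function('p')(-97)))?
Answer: 47857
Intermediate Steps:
Add(47954, Mul(-1, Function('p')(-97))) = Add(47954, Mul(-1, Mul(-1, -97))) = Add(47954, Mul(-1, 97)) = Add(47954, -97) = 47857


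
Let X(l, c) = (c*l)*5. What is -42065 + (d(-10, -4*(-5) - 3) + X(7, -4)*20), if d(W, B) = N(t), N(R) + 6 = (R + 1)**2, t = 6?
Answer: -44822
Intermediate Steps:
N(R) = -6 + (1 + R)**2 (N(R) = -6 + (R + 1)**2 = -6 + (1 + R)**2)
d(W, B) = 43 (d(W, B) = -6 + (1 + 6)**2 = -6 + 7**2 = -6 + 49 = 43)
X(l, c) = 5*c*l
-42065 + (d(-10, -4*(-5) - 3) + X(7, -4)*20) = -42065 + (43 + (5*(-4)*7)*20) = -42065 + (43 - 140*20) = -42065 + (43 - 2800) = -42065 - 2757 = -44822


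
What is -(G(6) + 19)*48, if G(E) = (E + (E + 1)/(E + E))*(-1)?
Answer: -596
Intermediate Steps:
G(E) = -E - (1 + E)/(2*E) (G(E) = (E + (1 + E)/((2*E)))*(-1) = (E + (1 + E)*(1/(2*E)))*(-1) = (E + (1 + E)/(2*E))*(-1) = -E - (1 + E)/(2*E))
-(G(6) + 19)*48 = -((-½ - 1*6 - ½/6) + 19)*48 = -((-½ - 6 - ½*⅙) + 19)*48 = -((-½ - 6 - 1/12) + 19)*48 = -(-79/12 + 19)*48 = -149*48/12 = -1*596 = -596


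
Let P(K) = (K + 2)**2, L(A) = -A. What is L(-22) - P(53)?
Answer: -3003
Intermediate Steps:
P(K) = (2 + K)**2
L(-22) - P(53) = -1*(-22) - (2 + 53)**2 = 22 - 1*55**2 = 22 - 1*3025 = 22 - 3025 = -3003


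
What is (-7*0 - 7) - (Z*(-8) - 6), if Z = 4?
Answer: 31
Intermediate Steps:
(-7*0 - 7) - (Z*(-8) - 6) = (-7*0 - 7) - (4*(-8) - 6) = (0 - 7) - (-32 - 6) = -7 - 1*(-38) = -7 + 38 = 31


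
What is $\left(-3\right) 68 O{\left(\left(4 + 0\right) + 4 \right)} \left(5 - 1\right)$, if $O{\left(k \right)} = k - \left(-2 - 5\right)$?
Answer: $-12240$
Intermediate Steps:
$O{\left(k \right)} = 7 + k$ ($O{\left(k \right)} = k - -7 = k + 7 = 7 + k$)
$\left(-3\right) 68 O{\left(\left(4 + 0\right) + 4 \right)} \left(5 - 1\right) = \left(-3\right) 68 \left(7 + \left(\left(4 + 0\right) + 4\right)\right) \left(5 - 1\right) = - 204 \left(7 + \left(4 + 4\right)\right) 4 = - 204 \left(7 + 8\right) 4 = - 204 \cdot 15 \cdot 4 = \left(-204\right) 60 = -12240$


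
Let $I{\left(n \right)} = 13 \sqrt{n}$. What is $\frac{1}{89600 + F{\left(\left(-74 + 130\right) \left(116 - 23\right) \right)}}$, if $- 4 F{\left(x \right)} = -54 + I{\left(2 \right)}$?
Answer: $\frac{716908}{64244634889} + \frac{26 \sqrt{2}}{64244634889} \approx 1.116 \cdot 10^{-5}$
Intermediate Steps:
$F{\left(x \right)} = \frac{27}{2} - \frac{13 \sqrt{2}}{4}$ ($F{\left(x \right)} = - \frac{-54 + 13 \sqrt{2}}{4} = \frac{27}{2} - \frac{13 \sqrt{2}}{4}$)
$\frac{1}{89600 + F{\left(\left(-74 + 130\right) \left(116 - 23\right) \right)}} = \frac{1}{89600 + \left(\frac{27}{2} - \frac{13 \sqrt{2}}{4}\right)} = \frac{1}{\frac{179227}{2} - \frac{13 \sqrt{2}}{4}}$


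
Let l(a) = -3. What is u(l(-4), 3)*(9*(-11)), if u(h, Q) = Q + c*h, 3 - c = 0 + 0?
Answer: 594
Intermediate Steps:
c = 3 (c = 3 - (0 + 0) = 3 - 1*0 = 3 + 0 = 3)
u(h, Q) = Q + 3*h
u(l(-4), 3)*(9*(-11)) = (3 + 3*(-3))*(9*(-11)) = (3 - 9)*(-99) = -6*(-99) = 594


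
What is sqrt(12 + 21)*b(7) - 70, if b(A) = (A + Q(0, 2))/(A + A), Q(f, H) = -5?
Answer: -70 + sqrt(33)/7 ≈ -69.179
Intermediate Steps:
b(A) = (-5 + A)/(2*A) (b(A) = (A - 5)/(A + A) = (-5 + A)/((2*A)) = (-5 + A)*(1/(2*A)) = (-5 + A)/(2*A))
sqrt(12 + 21)*b(7) - 70 = sqrt(12 + 21)*((1/2)*(-5 + 7)/7) - 70 = sqrt(33)*((1/2)*(1/7)*2) - 70 = sqrt(33)*(1/7) - 70 = sqrt(33)/7 - 70 = -70 + sqrt(33)/7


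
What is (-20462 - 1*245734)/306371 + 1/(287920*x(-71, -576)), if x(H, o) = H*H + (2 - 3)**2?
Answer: -386434773691069/444756525809440 ≈ -0.86887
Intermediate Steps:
x(H, o) = 1 + H**2 (x(H, o) = H**2 + (-1)**2 = H**2 + 1 = 1 + H**2)
(-20462 - 1*245734)/306371 + 1/(287920*x(-71, -576)) = (-20462 - 1*245734)/306371 + 1/(287920*(1 + (-71)**2)) = (-20462 - 245734)*(1/306371) + 1/(287920*(1 + 5041)) = -266196*1/306371 + (1/287920)/5042 = -266196/306371 + (1/287920)*(1/5042) = -266196/306371 + 1/1451692640 = -386434773691069/444756525809440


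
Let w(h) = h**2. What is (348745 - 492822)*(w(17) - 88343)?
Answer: 12686556158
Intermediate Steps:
(348745 - 492822)*(w(17) - 88343) = (348745 - 492822)*(17**2 - 88343) = -144077*(289 - 88343) = -144077*(-88054) = 12686556158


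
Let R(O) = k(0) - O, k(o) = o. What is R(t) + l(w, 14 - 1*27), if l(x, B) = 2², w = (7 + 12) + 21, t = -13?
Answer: 17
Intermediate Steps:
R(O) = -O (R(O) = 0 - O = -O)
w = 40 (w = 19 + 21 = 40)
l(x, B) = 4
R(t) + l(w, 14 - 1*27) = -1*(-13) + 4 = 13 + 4 = 17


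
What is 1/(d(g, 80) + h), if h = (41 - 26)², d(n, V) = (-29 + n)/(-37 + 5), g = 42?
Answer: 32/7187 ≈ 0.0044525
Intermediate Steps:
d(n, V) = 29/32 - n/32 (d(n, V) = (-29 + n)/(-32) = (-29 + n)*(-1/32) = 29/32 - n/32)
h = 225 (h = 15² = 225)
1/(d(g, 80) + h) = 1/((29/32 - 1/32*42) + 225) = 1/((29/32 - 21/16) + 225) = 1/(-13/32 + 225) = 1/(7187/32) = 32/7187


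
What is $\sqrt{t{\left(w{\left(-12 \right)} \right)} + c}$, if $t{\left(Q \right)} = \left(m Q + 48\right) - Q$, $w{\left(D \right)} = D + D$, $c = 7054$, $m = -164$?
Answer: $\sqrt{11062} \approx 105.18$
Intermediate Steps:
$w{\left(D \right)} = 2 D$
$t{\left(Q \right)} = 48 - 165 Q$ ($t{\left(Q \right)} = \left(- 164 Q + 48\right) - Q = \left(48 - 164 Q\right) - Q = 48 - 165 Q$)
$\sqrt{t{\left(w{\left(-12 \right)} \right)} + c} = \sqrt{\left(48 - 165 \cdot 2 \left(-12\right)\right) + 7054} = \sqrt{\left(48 - -3960\right) + 7054} = \sqrt{\left(48 + 3960\right) + 7054} = \sqrt{4008 + 7054} = \sqrt{11062}$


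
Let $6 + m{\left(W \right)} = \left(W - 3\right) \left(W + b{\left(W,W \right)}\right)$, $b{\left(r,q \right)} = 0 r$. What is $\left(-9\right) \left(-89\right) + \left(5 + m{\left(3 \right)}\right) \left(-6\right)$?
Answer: $807$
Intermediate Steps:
$b{\left(r,q \right)} = 0$
$m{\left(W \right)} = -6 + W \left(-3 + W\right)$ ($m{\left(W \right)} = -6 + \left(W - 3\right) \left(W + 0\right) = -6 + \left(-3 + W\right) W = -6 + W \left(-3 + W\right)$)
$\left(-9\right) \left(-89\right) + \left(5 + m{\left(3 \right)}\right) \left(-6\right) = \left(-9\right) \left(-89\right) + \left(5 - \left(15 - 9\right)\right) \left(-6\right) = 801 + \left(5 - 6\right) \left(-6\right) = 801 - -6 = 801 + 6 = 807$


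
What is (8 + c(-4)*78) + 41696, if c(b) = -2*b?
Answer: 42328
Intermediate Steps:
(8 + c(-4)*78) + 41696 = (8 - 2*(-4)*78) + 41696 = (8 + 8*78) + 41696 = (8 + 624) + 41696 = 632 + 41696 = 42328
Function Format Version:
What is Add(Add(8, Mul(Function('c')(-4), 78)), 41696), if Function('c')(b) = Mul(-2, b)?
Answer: 42328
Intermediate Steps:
Add(Add(8, Mul(Function('c')(-4), 78)), 41696) = Add(Add(8, Mul(Mul(-2, -4), 78)), 41696) = Add(Add(8, Mul(8, 78)), 41696) = Add(Add(8, 624), 41696) = Add(632, 41696) = 42328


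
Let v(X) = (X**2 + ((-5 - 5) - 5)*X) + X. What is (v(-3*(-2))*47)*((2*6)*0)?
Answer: 0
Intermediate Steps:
v(X) = X**2 - 14*X (v(X) = (X**2 + (-10 - 5)*X) + X = (X**2 - 15*X) + X = X**2 - 14*X)
(v(-3*(-2))*47)*((2*6)*0) = (((-3*(-2))*(-14 - 3*(-2)))*47)*((2*6)*0) = ((6*(-14 + 6))*47)*(12*0) = ((6*(-8))*47)*0 = -48*47*0 = -2256*0 = 0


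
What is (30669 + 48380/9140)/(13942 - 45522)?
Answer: -3504538/3608015 ≈ -0.97132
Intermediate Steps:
(30669 + 48380/9140)/(13942 - 45522) = (30669 + 48380*(1/9140))/(-31580) = (30669 + 2419/457)*(-1/31580) = (14018152/457)*(-1/31580) = -3504538/3608015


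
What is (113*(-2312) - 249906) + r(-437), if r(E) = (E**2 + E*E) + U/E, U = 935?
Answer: -56471823/437 ≈ -1.2923e+5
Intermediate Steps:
r(E) = 2*E**2 + 935/E (r(E) = (E**2 + E*E) + 935/E = (E**2 + E**2) + 935/E = 2*E**2 + 935/E)
(113*(-2312) - 249906) + r(-437) = (113*(-2312) - 249906) + (935 + 2*(-437)**3)/(-437) = (-261256 - 249906) - (935 + 2*(-83453453))/437 = -511162 - (935 - 166906906)/437 = -511162 - 1/437*(-166905971) = -511162 + 166905971/437 = -56471823/437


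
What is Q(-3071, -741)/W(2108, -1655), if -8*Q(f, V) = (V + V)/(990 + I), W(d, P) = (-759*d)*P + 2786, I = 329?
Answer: 741/13970618209096 ≈ 5.3040e-11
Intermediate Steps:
W(d, P) = 2786 - 759*P*d (W(d, P) = -759*P*d + 2786 = 2786 - 759*P*d)
Q(f, V) = -V/5276 (Q(f, V) = -(V + V)/(8*(990 + 329)) = -2*V/(8*1319) = -V/5276)
Q(-3071, -741)/W(2108, -1655) = (-1/5276*(-741))/(2786 - 759*(-1655)*2108) = 741/(5276*(2786 + 2647953660)) = (741/5276)/2647956446 = (741/5276)*(1/2647956446) = 741/13970618209096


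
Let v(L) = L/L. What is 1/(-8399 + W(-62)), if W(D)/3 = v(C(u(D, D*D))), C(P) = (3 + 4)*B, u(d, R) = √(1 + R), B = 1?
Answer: -1/8396 ≈ -0.00011910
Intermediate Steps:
C(P) = 7 (C(P) = (3 + 4)*1 = 7*1 = 7)
v(L) = 1
W(D) = 3 (W(D) = 3*1 = 3)
1/(-8399 + W(-62)) = 1/(-8399 + 3) = 1/(-8396) = -1/8396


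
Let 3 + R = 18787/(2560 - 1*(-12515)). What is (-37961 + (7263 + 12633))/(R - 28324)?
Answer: 272329875/427010738 ≈ 0.63776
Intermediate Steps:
R = -26438/15075 (R = -3 + 18787/(2560 - 1*(-12515)) = -3 + 18787/(2560 + 12515) = -3 + 18787/15075 = -26438/15075 ≈ -1.7538)
(-37961 + (7263 + 12633))/(R - 28324) = (-37961 + (7263 + 12633))/(-26438/15075 - 28324) = (-37961 + 19896)/(-427010738/15075) = -18065*(-15075/427010738) = 272329875/427010738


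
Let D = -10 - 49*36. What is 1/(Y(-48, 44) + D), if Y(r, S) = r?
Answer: -1/1822 ≈ -0.00054885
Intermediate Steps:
D = -1774 (D = -10 - 1764 = -1774)
1/(Y(-48, 44) + D) = 1/(-48 - 1774) = 1/(-1822) = -1/1822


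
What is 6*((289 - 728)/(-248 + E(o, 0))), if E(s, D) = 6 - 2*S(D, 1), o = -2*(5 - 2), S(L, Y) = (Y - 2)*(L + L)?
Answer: 1317/121 ≈ 10.884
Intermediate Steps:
S(L, Y) = 2*L*(-2 + Y) (S(L, Y) = (-2 + Y)*(2*L) = 2*L*(-2 + Y))
o = -6 (o = -2*3 = -6)
E(s, D) = 6 + 4*D (E(s, D) = 6 - 4*D*(-2 + 1) = 6 - 4*D*(-1) = 6 - (-4)*D = 6 + 4*D)
6*((289 - 728)/(-248 + E(o, 0))) = 6*((289 - 728)/(-248 + (6 + 4*0))) = 6*(-439/(-248 + (6 + 0))) = 6*(-439/(-248 + 6)) = 6*(-439/(-242)) = 6*(-439*(-1/242)) = 6*(439/242) = 1317/121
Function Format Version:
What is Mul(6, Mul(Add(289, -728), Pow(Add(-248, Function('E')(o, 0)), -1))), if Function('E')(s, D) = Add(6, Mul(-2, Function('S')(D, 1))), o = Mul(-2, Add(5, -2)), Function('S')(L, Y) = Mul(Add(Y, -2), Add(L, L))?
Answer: Rational(1317, 121) ≈ 10.884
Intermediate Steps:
Function('S')(L, Y) = Mul(2, L, Add(-2, Y)) (Function('S')(L, Y) = Mul(Add(-2, Y), Mul(2, L)) = Mul(2, L, Add(-2, Y)))
o = -6 (o = Mul(-2, 3) = -6)
Function('E')(s, D) = Add(6, Mul(4, D)) (Function('E')(s, D) = Add(6, Mul(-2, Mul(2, D, Add(-2, 1)))) = Add(6, Mul(-2, Mul(2, D, -1))) = Add(6, Mul(-2, Mul(-2, D))) = Add(6, Mul(4, D)))
Mul(6, Mul(Add(289, -728), Pow(Add(-248, Function('E')(o, 0)), -1))) = Mul(6, Mul(Add(289, -728), Pow(Add(-248, Add(6, Mul(4, 0))), -1))) = Mul(6, Mul(-439, Pow(Add(-248, Add(6, 0)), -1))) = Mul(6, Mul(-439, Pow(Add(-248, 6), -1))) = Mul(6, Mul(-439, Pow(-242, -1))) = Mul(6, Mul(-439, Rational(-1, 242))) = Mul(6, Rational(439, 242)) = Rational(1317, 121)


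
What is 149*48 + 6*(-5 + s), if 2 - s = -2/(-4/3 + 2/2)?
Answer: 7098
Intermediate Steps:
s = -4 (s = 2 - (-2)/(-4/3 + 2/2) = 2 - (-2)/(-4*⅓ + 2*(½)) = 2 - (-2)/(-4/3 + 1) = 2 - (-2)/(-⅓) = 2 - (-2)*(-3) = 2 - 1*6 = 2 - 6 = -4)
149*48 + 6*(-5 + s) = 149*48 + 6*(-5 - 4) = 7152 + 6*(-9) = 7152 - 54 = 7098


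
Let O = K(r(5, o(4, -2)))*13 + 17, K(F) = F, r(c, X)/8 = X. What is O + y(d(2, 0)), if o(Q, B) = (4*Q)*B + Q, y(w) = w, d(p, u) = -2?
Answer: -2897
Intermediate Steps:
o(Q, B) = Q + 4*B*Q (o(Q, B) = 4*B*Q + Q = Q + 4*B*Q)
r(c, X) = 8*X
O = -2895 (O = (8*(4*(1 + 4*(-2))))*13 + 17 = (8*(4*(1 - 8)))*13 + 17 = (8*(4*(-7)))*13 + 17 = (8*(-28))*13 + 17 = -224*13 + 17 = -2912 + 17 = -2895)
O + y(d(2, 0)) = -2895 - 2 = -2897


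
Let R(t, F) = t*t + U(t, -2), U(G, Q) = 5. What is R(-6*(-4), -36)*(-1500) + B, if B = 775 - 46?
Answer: -870771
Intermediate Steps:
B = 729
R(t, F) = 5 + t² (R(t, F) = t*t + 5 = t² + 5 = 5 + t²)
R(-6*(-4), -36)*(-1500) + B = (5 + (-6*(-4))²)*(-1500) + 729 = (5 + 24²)*(-1500) + 729 = (5 + 576)*(-1500) + 729 = 581*(-1500) + 729 = -871500 + 729 = -870771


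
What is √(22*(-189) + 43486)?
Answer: 4*√2458 ≈ 198.31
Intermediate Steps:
√(22*(-189) + 43486) = √(-4158 + 43486) = √39328 = 4*√2458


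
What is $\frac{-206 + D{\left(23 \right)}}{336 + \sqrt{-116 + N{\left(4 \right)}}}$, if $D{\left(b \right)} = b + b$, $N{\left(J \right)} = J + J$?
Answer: $- \frac{4480}{9417} + \frac{80 i \sqrt{3}}{9417} \approx -0.47574 + 0.014714 i$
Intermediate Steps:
$N{\left(J \right)} = 2 J$
$D{\left(b \right)} = 2 b$
$\frac{-206 + D{\left(23 \right)}}{336 + \sqrt{-116 + N{\left(4 \right)}}} = \frac{-206 + 2 \cdot 23}{336 + \sqrt{-116 + 2 \cdot 4}} = \frac{-206 + 46}{336 + \sqrt{-116 + 8}} = - \frac{160}{336 + \sqrt{-108}} = - \frac{160}{336 + 6 i \sqrt{3}}$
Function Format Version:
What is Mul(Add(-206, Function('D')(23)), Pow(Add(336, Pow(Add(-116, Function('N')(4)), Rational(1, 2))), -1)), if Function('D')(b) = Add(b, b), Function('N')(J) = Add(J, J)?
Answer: Add(Rational(-4480, 9417), Mul(Rational(80, 9417), I, Pow(3, Rational(1, 2)))) ≈ Add(-0.47574, Mul(0.014714, I))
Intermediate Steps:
Function('N')(J) = Mul(2, J)
Function('D')(b) = Mul(2, b)
Mul(Add(-206, Function('D')(23)), Pow(Add(336, Pow(Add(-116, Function('N')(4)), Rational(1, 2))), -1)) = Mul(Add(-206, Mul(2, 23)), Pow(Add(336, Pow(Add(-116, Mul(2, 4)), Rational(1, 2))), -1)) = Mul(Add(-206, 46), Pow(Add(336, Pow(Add(-116, 8), Rational(1, 2))), -1)) = Mul(-160, Pow(Add(336, Pow(-108, Rational(1, 2))), -1)) = Mul(-160, Pow(Add(336, Mul(6, I, Pow(3, Rational(1, 2)))), -1))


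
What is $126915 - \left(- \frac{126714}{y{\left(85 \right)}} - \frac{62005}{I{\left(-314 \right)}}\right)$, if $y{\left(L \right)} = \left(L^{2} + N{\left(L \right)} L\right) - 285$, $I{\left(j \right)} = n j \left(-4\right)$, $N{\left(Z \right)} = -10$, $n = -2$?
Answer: $\frac{46226107579}{364240} \approx 1.2691 \cdot 10^{5}$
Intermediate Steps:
$I{\left(j \right)} = 8 j$ ($I{\left(j \right)} = - 2 j \left(-4\right) = 8 j$)
$y{\left(L \right)} = -285 + L^{2} - 10 L$ ($y{\left(L \right)} = \left(L^{2} - 10 L\right) - 285 = -285 + L^{2} - 10 L$)
$126915 - \left(- \frac{126714}{y{\left(85 \right)}} - \frac{62005}{I{\left(-314 \right)}}\right) = 126915 - \left(- \frac{126714}{-285 + 85^{2} - 850} - \frac{62005}{8 \left(-314\right)}\right) = 126915 - \left(- \frac{126714}{-285 + 7225 - 850} - \frac{62005}{-2512}\right) = 126915 - \left(- \frac{126714}{6090} - - \frac{62005}{2512}\right) = 126915 - \left(\left(-126714\right) \frac{1}{6090} + \frac{62005}{2512}\right) = 126915 - \left(- \frac{3017}{145} + \frac{62005}{2512}\right) = 126915 - \frac{1412021}{364240} = \frac{46226107579}{364240}$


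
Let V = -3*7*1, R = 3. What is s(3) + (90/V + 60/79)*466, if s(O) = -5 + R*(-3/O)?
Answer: -913124/553 ≈ -1651.2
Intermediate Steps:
s(O) = -5 - 9/O (s(O) = -5 + 3*(-3/O) = -5 - 9/O)
V = -21 (V = -21*1 = -21)
s(3) + (90/V + 60/79)*466 = (-5 - 9/3) + (90/(-21) + 60/79)*466 = (-5 - 9*⅓) + (90*(-1/21) + 60*(1/79))*466 = (-5 - 3) + (-30/7 + 60/79)*466 = -8 - 1950/553*466 = -8 - 908700/553 = -913124/553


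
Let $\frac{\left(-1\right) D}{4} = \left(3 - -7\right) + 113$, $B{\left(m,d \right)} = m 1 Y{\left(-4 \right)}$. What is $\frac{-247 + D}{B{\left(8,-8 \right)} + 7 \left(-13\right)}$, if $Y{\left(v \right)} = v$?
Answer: $\frac{739}{123} \approx 6.0081$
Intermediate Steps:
$B{\left(m,d \right)} = - 4 m$ ($B{\left(m,d \right)} = m 1 \left(-4\right) = m \left(-4\right) = - 4 m$)
$D = -492$ ($D = - 4 \left(\left(3 - -7\right) + 113\right) = - 4 \left(\left(3 + 7\right) + 113\right) = - 4 \left(10 + 113\right) = \left(-4\right) 123 = -492$)
$\frac{-247 + D}{B{\left(8,-8 \right)} + 7 \left(-13\right)} = \frac{-247 - 492}{\left(-4\right) 8 + 7 \left(-13\right)} = - \frac{739}{-32 - 91} = - \frac{739}{-123} = \left(-739\right) \left(- \frac{1}{123}\right) = \frac{739}{123}$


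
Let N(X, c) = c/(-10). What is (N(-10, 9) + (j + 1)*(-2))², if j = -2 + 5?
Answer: 7921/100 ≈ 79.210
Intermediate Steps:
N(X, c) = -c/10 (N(X, c) = c*(-⅒) = -c/10)
j = 3
(N(-10, 9) + (j + 1)*(-2))² = (-⅒*9 + (3 + 1)*(-2))² = (-9/10 + 4*(-2))² = (-9/10 - 8)² = (-89/10)² = 7921/100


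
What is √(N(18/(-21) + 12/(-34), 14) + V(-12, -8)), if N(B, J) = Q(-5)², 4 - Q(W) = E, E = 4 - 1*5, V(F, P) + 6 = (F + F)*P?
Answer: √211 ≈ 14.526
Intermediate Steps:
V(F, P) = -6 + 2*F*P (V(F, P) = -6 + (F + F)*P = -6 + (2*F)*P = -6 + 2*F*P)
E = -1 (E = 4 - 5 = -1)
Q(W) = 5 (Q(W) = 4 - 1*(-1) = 4 + 1 = 5)
N(B, J) = 25 (N(B, J) = 5² = 25)
√(N(18/(-21) + 12/(-34), 14) + V(-12, -8)) = √(25 + (-6 + 2*(-12)*(-8))) = √(25 + (-6 + 192)) = √(25 + 186) = √211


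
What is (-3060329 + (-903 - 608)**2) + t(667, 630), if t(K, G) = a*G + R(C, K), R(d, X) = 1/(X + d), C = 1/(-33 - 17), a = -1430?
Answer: -55963223642/33349 ≈ -1.6781e+6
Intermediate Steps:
C = -1/50 (C = 1/(-50) = -1/50 ≈ -0.020000)
t(K, G) = 1/(-1/50 + K) - 1430*G (t(K, G) = -1430*G + 1/(K - 1/50) = -1430*G + 1/(-1/50 + K) = 1/(-1/50 + K) - 1430*G)
(-3060329 + (-903 - 608)**2) + t(667, 630) = (-3060329 + (-903 - 608)**2) + 10*(5 - 143*630*(-1 + 50*667))/(-1 + 50*667) = (-3060329 + (-1511)**2) + 10*(5 - 143*630*(-1 + 33350))/(-1 + 33350) = (-3060329 + 2283121) + 10*(5 - 143*630*33349)/33349 = -777208 + 10*(1/33349)*(5 - 3004411410) = -777208 + 10*(1/33349)*(-3004411405) = -777208 - 30044114050/33349 = -55963223642/33349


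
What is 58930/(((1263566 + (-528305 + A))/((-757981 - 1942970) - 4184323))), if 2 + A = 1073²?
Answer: -9221572655/42877 ≈ -2.1507e+5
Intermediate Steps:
A = 1151327 (A = -2 + 1073² = -2 + 1151329 = 1151327)
58930/(((1263566 + (-528305 + A))/((-757981 - 1942970) - 4184323))) = 58930/(((1263566 + (-528305 + 1151327))/((-757981 - 1942970) - 4184323))) = 58930/(((1263566 + 623022)/(-2700951 - 4184323))) = 58930/((1886588/(-6885274))) = 58930/((1886588*(-1/6885274))) = 58930/(-85754/312967) = 58930*(-312967/85754) = -9221572655/42877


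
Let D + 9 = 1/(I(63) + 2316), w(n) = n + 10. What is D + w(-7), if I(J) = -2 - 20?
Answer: -13763/2294 ≈ -5.9996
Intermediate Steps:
w(n) = 10 + n
I(J) = -22
D = -20645/2294 (D = -9 + 1/(-22 + 2316) = -9 + 1/2294 = -20645/2294 ≈ -8.9996)
D + w(-7) = -20645/2294 + (10 - 7) = -20645/2294 + 3 = -13763/2294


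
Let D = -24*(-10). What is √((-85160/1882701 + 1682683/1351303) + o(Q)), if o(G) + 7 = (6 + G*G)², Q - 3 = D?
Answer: √2508066376262102060894328425076719/848033169801 ≈ 59055.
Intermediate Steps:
D = 240
Q = 243 (Q = 3 + 240 = 243)
o(G) = -7 + (6 + G²)² (o(G) = -7 + (6 + G*G)² = -7 + (6 + G²)²)
√((-85160/1882701 + 1682683/1351303) + o(Q)) = √((-85160/1882701 + 1682683/1351303) + (-7 + (6 + 243²)²)) = √((-85160*1/1882701 + 1682683*(1/1351303)) + (-7 + (6 + 59049)²)) = √((-85160/1882701 + 1682683/1351303) + (-7 + 59055²)) = √(3052912003303/2544099509403 + (-7 + 3487493025)) = √(3052912003303/2544099509403 + 3487493018) = √(8872529279193099851557/2544099509403) = √2508066376262102060894328425076719/848033169801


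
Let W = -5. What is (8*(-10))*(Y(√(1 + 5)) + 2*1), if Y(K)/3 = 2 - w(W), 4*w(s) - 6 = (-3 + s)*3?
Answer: -1720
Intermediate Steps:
w(s) = -¾ + 3*s/4 (w(s) = 3/2 + ((-3 + s)*3)/4 = 3/2 + (-9 + 3*s)/4 = 3/2 + (-9/4 + 3*s/4) = -¾ + 3*s/4)
Y(K) = 39/2 (Y(K) = 3*(2 - (-¾ + (¾)*(-5))) = 3*(2 - (-¾ - 15/4)) = 3*(2 - 1*(-9/2)) = 3*(2 + 9/2) = 3*(13/2) = 39/2)
(8*(-10))*(Y(√(1 + 5)) + 2*1) = (8*(-10))*(39/2 + 2*1) = -80*(39/2 + 2) = -80*43/2 = -1720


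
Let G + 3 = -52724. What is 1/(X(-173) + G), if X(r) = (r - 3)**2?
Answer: -1/21751 ≈ -4.5975e-5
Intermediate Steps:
X(r) = (-3 + r)**2
G = -52727 (G = -3 - 52724 = -52727)
1/(X(-173) + G) = 1/((-3 - 173)**2 - 52727) = 1/((-176)**2 - 52727) = 1/(30976 - 52727) = 1/(-21751) = -1/21751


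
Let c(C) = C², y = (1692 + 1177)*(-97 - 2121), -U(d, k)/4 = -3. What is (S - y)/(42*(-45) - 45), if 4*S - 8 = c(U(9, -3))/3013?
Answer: -6391018936/1943385 ≈ -3288.6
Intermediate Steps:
U(d, k) = 12 (U(d, k) = -4*(-3) = 12)
y = -6363442 (y = 2869*(-2218) = -6363442)
S = 6062/3013 (S = 2 + (12²/3013)/4 = 2 + (144*(1/3013))/4 = 2 + (¼)*(144/3013) = 2 + 36/3013 = 6062/3013 ≈ 2.0119)
(S - y)/(42*(-45) - 45) = (6062/3013 - 1*(-6363442))/(42*(-45) - 45) = (6062/3013 + 6363442)/(-1890 - 45) = (19173056808/3013)/(-1935) = (19173056808/3013)*(-1/1935) = -6391018936/1943385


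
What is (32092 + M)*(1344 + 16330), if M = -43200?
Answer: -196322792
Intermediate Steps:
(32092 + M)*(1344 + 16330) = (32092 - 43200)*(1344 + 16330) = -11108*17674 = -196322792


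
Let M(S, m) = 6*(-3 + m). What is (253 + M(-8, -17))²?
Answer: 17689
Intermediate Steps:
M(S, m) = -18 + 6*m
(253 + M(-8, -17))² = (253 + (-18 + 6*(-17)))² = (253 + (-18 - 102))² = (253 - 120)² = 133² = 17689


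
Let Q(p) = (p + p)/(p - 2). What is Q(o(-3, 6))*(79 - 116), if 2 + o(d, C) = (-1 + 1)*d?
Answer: -37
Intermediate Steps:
o(d, C) = -2 (o(d, C) = -2 + (-1 + 1)*d = -2 + 0*d = -2 + 0 = -2)
Q(p) = 2*p/(-2 + p) (Q(p) = (2*p)/(-2 + p) = 2*p/(-2 + p))
Q(o(-3, 6))*(79 - 116) = (2*(-2)/(-2 - 2))*(79 - 116) = (2*(-2)/(-4))*(-37) = (2*(-2)*(-¼))*(-37) = 1*(-37) = -37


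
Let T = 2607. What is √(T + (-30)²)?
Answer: √3507 ≈ 59.220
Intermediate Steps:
√(T + (-30)²) = √(2607 + (-30)²) = √(2607 + 900) = √3507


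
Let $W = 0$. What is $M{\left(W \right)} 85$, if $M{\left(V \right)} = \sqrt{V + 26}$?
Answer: $85 \sqrt{26} \approx 433.42$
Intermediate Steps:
$M{\left(V \right)} = \sqrt{26 + V}$
$M{\left(W \right)} 85 = \sqrt{26 + 0} \cdot 85 = \sqrt{26} \cdot 85 = 85 \sqrt{26}$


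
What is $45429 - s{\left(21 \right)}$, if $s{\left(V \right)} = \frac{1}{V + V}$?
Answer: $\frac{1908017}{42} \approx 45429.0$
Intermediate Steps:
$s{\left(V \right)} = \frac{1}{2 V}$
$45429 - s{\left(21 \right)} = 45429 - \frac{1}{2 \cdot 21} = 45429 - \frac{1}{2} \cdot \frac{1}{21} = 45429 - \frac{1}{42} = \frac{1908017}{42}$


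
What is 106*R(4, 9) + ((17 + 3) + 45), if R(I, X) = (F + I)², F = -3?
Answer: 171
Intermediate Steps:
R(I, X) = (-3 + I)²
106*R(4, 9) + ((17 + 3) + 45) = 106*(-3 + 4)² + ((17 + 3) + 45) = 106*1² + (20 + 45) = 106*1 + 65 = 106 + 65 = 171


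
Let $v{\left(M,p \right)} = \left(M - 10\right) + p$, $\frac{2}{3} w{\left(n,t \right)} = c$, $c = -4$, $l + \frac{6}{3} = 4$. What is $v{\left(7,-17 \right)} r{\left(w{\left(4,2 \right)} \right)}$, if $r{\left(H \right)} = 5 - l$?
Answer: $-60$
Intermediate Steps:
$l = 2$ ($l = -2 + 4 = 2$)
$w{\left(n,t \right)} = -6$ ($w{\left(n,t \right)} = \frac{3}{2} \left(-4\right) = -6$)
$v{\left(M,p \right)} = -10 + M + p$ ($v{\left(M,p \right)} = \left(-10 + M\right) + p = -10 + M + p$)
$r{\left(H \right)} = 3$ ($r{\left(H \right)} = 5 - 2 = 3$)
$v{\left(7,-17 \right)} r{\left(w{\left(4,2 \right)} \right)} = \left(-10 + 7 - 17\right) 3 = \left(-20\right) 3 = -60$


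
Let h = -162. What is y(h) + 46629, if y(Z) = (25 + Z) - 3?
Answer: 46489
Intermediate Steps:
y(Z) = 22 + Z
y(h) + 46629 = (22 - 162) + 46629 = -140 + 46629 = 46489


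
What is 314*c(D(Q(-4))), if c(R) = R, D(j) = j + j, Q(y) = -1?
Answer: -628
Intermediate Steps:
D(j) = 2*j
314*c(D(Q(-4))) = 314*(2*(-1)) = 314*(-2) = -628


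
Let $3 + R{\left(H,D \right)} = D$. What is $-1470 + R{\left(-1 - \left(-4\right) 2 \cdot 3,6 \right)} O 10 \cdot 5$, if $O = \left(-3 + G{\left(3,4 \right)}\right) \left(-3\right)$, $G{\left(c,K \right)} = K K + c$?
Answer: $-8670$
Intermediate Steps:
$G{\left(c,K \right)} = c + K^{2}$ ($G{\left(c,K \right)} = K^{2} + c = c + K^{2}$)
$R{\left(H,D \right)} = -3 + D$
$O = -48$ ($O = \left(-3 + \left(3 + 4^{2}\right)\right) \left(-3\right) = \left(-3 + \left(3 + 16\right)\right) \left(-3\right) = \left(-3 + 19\right) \left(-3\right) = 16 \left(-3\right) = -48$)
$-1470 + R{\left(-1 - \left(-4\right) 2 \cdot 3,6 \right)} O 10 \cdot 5 = -1470 + \left(-3 + 6\right) \left(-48\right) 10 \cdot 5 = -1470 + 3 \left(-48\right) 50 = -1470 - 7200 = -8670$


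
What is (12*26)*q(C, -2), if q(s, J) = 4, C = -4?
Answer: 1248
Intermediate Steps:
(12*26)*q(C, -2) = (12*26)*4 = 312*4 = 1248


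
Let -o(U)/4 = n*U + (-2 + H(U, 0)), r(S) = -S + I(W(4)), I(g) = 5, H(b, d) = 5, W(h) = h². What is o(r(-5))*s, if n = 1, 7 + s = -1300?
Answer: 67964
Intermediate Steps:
s = -1307 (s = -7 - 1300 = -1307)
r(S) = 5 - S (r(S) = -S + 5 = 5 - S)
o(U) = -12 - 4*U (o(U) = -4*(1*U + (-2 + 5)) = -4*(U + 3) = -4*(3 + U) = -12 - 4*U)
o(r(-5))*s = (-12 - 4*(5 - 1*(-5)))*(-1307) = (-12 - 4*(5 + 5))*(-1307) = (-12 - 4*10)*(-1307) = (-12 - 40)*(-1307) = -52*(-1307) = 67964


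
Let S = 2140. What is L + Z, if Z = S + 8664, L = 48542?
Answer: 59346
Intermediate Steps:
Z = 10804 (Z = 2140 + 8664 = 10804)
L + Z = 48542 + 10804 = 59346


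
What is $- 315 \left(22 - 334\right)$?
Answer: $98280$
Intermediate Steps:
$- 315 \left(22 - 334\right) = \left(-315\right) \left(-312\right) = 98280$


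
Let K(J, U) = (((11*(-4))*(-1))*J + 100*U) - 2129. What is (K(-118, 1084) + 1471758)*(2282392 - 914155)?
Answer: 2152013778369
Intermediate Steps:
K(J, U) = -2129 + 44*J + 100*U (K(J, U) = ((-44*(-1))*J + 100*U) - 2129 = (44*J + 100*U) - 2129 = -2129 + 44*J + 100*U)
(K(-118, 1084) + 1471758)*(2282392 - 914155) = ((-2129 + 44*(-118) + 100*1084) + 1471758)*(2282392 - 914155) = ((-2129 - 5192 + 108400) + 1471758)*1368237 = (101079 + 1471758)*1368237 = 1572837*1368237 = 2152013778369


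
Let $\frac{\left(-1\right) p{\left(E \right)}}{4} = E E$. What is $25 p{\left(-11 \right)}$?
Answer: $-12100$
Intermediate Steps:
$p{\left(E \right)} = - 4 E^{2}$ ($p{\left(E \right)} = - 4 E E = - 4 E^{2}$)
$25 p{\left(-11 \right)} = 25 \left(- 4 \left(-11\right)^{2}\right) = 25 \left(\left(-4\right) 121\right) = 25 \left(-484\right) = -12100$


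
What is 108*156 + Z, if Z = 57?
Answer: 16905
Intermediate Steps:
108*156 + Z = 108*156 + 57 = 16848 + 57 = 16905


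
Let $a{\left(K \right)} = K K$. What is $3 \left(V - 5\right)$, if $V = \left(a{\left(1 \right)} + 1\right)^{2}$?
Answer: $-3$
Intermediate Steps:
$a{\left(K \right)} = K^{2}$
$V = 4$ ($V = \left(1^{2} + 1\right)^{2} = \left(1 + 1\right)^{2} = 2^{2} = 4$)
$3 \left(V - 5\right) = 3 \left(4 - 5\right) = 3 \left(-1\right) = -3$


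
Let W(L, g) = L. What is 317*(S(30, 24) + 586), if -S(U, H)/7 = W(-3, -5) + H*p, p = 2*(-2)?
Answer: 405443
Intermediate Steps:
p = -4
S(U, H) = 21 + 28*H (S(U, H) = -7*(-3 + H*(-4)) = -7*(-3 - 4*H) = 21 + 28*H)
317*(S(30, 24) + 586) = 317*((21 + 28*24) + 586) = 317*((21 + 672) + 586) = 317*(693 + 586) = 317*1279 = 405443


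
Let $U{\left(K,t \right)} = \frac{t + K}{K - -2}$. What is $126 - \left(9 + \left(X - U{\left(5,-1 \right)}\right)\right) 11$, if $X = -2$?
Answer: $\frac{387}{7} \approx 55.286$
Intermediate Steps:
$U{\left(K,t \right)} = \frac{K + t}{2 + K}$ ($U{\left(K,t \right)} = \frac{K + t}{K + 2} = \frac{K + t}{2 + K}$)
$126 - \left(9 + \left(X - U{\left(5,-1 \right)}\right)\right) 11 = 126 - \left(9 - \left(2 + \frac{5 - 1}{2 + 5}\right)\right) 11 = 126 - \left(9 - \left(2 + \frac{1}{7} \cdot 4\right)\right) 11 = 126 - \left(9 - \frac{18}{7}\right) 11 = 126 - \frac{45}{7} \cdot 11 = 126 - \frac{495}{7} = \frac{387}{7}$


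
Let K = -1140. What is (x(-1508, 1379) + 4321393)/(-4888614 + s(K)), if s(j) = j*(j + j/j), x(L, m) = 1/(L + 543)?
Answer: -2085072122/1732249305 ≈ -1.2037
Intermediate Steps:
x(L, m) = 1/(543 + L)
s(j) = j*(1 + j) (s(j) = j*(j + 1) = j*(1 + j))
(x(-1508, 1379) + 4321393)/(-4888614 + s(K)) = (1/(543 - 1508) + 4321393)/(-4888614 - 1140*(1 - 1140)) = (1/(-965) + 4321393)/(-4888614 - 1140*(-1139)) = (-1/965 + 4321393)/(-4888614 + 1298460) = (4170144244/965)/(-3590154) = (4170144244/965)*(-1/3590154) = -2085072122/1732249305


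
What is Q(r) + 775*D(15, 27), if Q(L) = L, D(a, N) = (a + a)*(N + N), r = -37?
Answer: 1255463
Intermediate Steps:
D(a, N) = 4*N*a (D(a, N) = (2*a)*(2*N) = 4*N*a)
Q(r) + 775*D(15, 27) = -37 + 775*(4*27*15) = -37 + 775*1620 = -37 + 1255500 = 1255463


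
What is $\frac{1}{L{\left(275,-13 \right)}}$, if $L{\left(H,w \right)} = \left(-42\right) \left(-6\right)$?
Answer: $\frac{1}{252} \approx 0.0039683$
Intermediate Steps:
$L{\left(H,w \right)} = 252$
$\frac{1}{L{\left(275,-13 \right)}} = \frac{1}{252}$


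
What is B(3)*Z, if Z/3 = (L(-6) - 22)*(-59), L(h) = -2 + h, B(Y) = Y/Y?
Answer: 5310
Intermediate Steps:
B(Y) = 1
Z = 5310 (Z = 3*(((-2 - 6) - 22)*(-59)) = 3*((-8 - 22)*(-59)) = 3*(-30*(-59)) = 3*1770 = 5310)
B(3)*Z = 1*5310 = 5310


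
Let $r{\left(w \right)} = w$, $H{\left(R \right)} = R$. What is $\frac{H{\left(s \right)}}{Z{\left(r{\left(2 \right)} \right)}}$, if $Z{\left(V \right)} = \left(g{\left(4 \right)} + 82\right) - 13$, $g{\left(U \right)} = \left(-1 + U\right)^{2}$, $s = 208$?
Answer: $\frac{8}{3} \approx 2.6667$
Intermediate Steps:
$Z{\left(V \right)} = 78$ ($Z{\left(V \right)} = \left(\left(-1 + 4\right)^{2} + 82\right) - 13 = \left(3^{2} + 82\right) - 13 = \left(9 + 82\right) - 13 = 91 - 13 = 78$)
$\frac{H{\left(s \right)}}{Z{\left(r{\left(2 \right)} \right)}} = \frac{208}{78} = 208 \cdot \frac{1}{78} = \frac{8}{3}$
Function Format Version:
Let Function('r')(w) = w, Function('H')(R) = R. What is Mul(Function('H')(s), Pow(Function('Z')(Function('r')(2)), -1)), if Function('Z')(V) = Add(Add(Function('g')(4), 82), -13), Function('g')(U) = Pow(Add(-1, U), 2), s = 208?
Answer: Rational(8, 3) ≈ 2.6667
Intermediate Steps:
Function('Z')(V) = 78 (Function('Z')(V) = Add(Add(Pow(Add(-1, 4), 2), 82), -13) = Add(Add(Pow(3, 2), 82), -13) = Add(Add(9, 82), -13) = Add(91, -13) = 78)
Mul(Function('H')(s), Pow(Function('Z')(Function('r')(2)), -1)) = Mul(208, Pow(78, -1)) = Mul(208, Rational(1, 78)) = Rational(8, 3)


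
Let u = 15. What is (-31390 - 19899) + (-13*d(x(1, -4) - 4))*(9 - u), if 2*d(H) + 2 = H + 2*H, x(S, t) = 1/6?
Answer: -103631/2 ≈ -51816.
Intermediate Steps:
x(S, t) = ⅙
d(H) = -1 + 3*H/2 (d(H) = -1 + (H + 2*H)/2 = -1 + (3*H)/2 = -1 + 3*H/2)
(-31390 - 19899) + (-13*d(x(1, -4) - 4))*(9 - u) = (-31390 - 19899) + (-13*(-1 + 3*(⅙ - 4)/2))*(9 - 1*15) = -51289 + (-13*(-1 + (3/2)*(-23/6)))*(9 - 15) = -51289 - 13*(-1 - 23/4)*(-6) = -51289 - 13*(-27/4)*(-6) = -51289 + (351/4)*(-6) = -51289 - 1053/2 = -103631/2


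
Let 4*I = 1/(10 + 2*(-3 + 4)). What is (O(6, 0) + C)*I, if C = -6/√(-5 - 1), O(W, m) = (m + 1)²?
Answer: 1/48 + I*√6/48 ≈ 0.020833 + 0.051031*I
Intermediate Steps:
O(W, m) = (1 + m)²
C = I*√6 (C = -6*(-I*√6/6) = -(-1)*I*√6 = I*√6 ≈ 2.4495*I)
I = 1/48 (I = 1/(4*(10 + 2*(-3 + 4))) = 1/(4*(10 + 2*1)) = 1/(4*(10 + 2)) = (¼)/12 = (¼)*(1/12) = 1/48 ≈ 0.020833)
(O(6, 0) + C)*I = ((1 + 0)² + I*√6)*(1/48) = (1² + I*√6)*(1/48) = (1 + I*√6)*(1/48) = 1/48 + I*√6/48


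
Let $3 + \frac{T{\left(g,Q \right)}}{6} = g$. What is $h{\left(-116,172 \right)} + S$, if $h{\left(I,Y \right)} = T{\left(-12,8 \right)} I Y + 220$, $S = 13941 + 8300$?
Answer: $1818141$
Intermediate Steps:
$T{\left(g,Q \right)} = -18 + 6 g$
$S = 22241$
$h{\left(I,Y \right)} = 220 - 90 I Y$ ($h{\left(I,Y \right)} = \left(-18 + 6 \left(-12\right)\right) I Y + 220 = \left(-18 - 72\right) I Y + 220 = - 90 I Y + 220 = 220 - 90 I Y$)
$h{\left(-116,172 \right)} + S = \left(220 - \left(-10440\right) 172\right) + 22241 = \left(220 + 1795680\right) + 22241 = 1795900 + 22241 = 1818141$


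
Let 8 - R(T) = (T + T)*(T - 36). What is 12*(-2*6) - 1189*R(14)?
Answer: -742080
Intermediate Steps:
R(T) = 8 - 2*T*(-36 + T) (R(T) = 8 - (T + T)*(T - 36) = 8 - 2*T*(-36 + T))
12*(-2*6) - 1189*R(14) = 12*(-2*6) - 1189*(8 - 2*14**2 + 72*14) = 12*(-12) - 1189*(8 - 2*196 + 1008) = -144 - 1189*(8 - 392 + 1008) = -144 - 1189*624 = -144 - 741936 = -742080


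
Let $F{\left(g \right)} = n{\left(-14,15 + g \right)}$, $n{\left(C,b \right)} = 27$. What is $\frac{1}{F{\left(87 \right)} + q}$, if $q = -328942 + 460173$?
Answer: $\frac{1}{131258} \approx 7.6186 \cdot 10^{-6}$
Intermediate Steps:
$F{\left(g \right)} = 27$
$q = 131231$
$\frac{1}{F{\left(87 \right)} + q} = \frac{1}{27 + 131231} = \frac{1}{131258}$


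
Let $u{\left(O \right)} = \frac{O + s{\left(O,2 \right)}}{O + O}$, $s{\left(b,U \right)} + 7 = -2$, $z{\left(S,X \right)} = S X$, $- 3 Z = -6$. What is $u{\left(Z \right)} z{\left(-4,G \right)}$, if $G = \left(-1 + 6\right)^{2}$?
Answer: $175$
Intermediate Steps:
$Z = 2$ ($Z = \left(- \frac{1}{3}\right) \left(-6\right) = 2$)
$G = 25$ ($G = 5^{2} = 25$)
$s{\left(b,U \right)} = -9$ ($s{\left(b,U \right)} = -7 - 2 = -9$)
$u{\left(O \right)} = \frac{-9 + O}{2 O}$ ($u{\left(O \right)} = \frac{O - 9}{O + O} = \frac{-9 + O}{2 O}$)
$u{\left(Z \right)} z{\left(-4,G \right)} = \frac{-9 + 2}{2 \cdot 2} \left(\left(-4\right) 25\right) = \frac{1}{2} \cdot \frac{1}{2} \left(-7\right) \left(-100\right) = \left(- \frac{7}{4}\right) \left(-100\right) = 175$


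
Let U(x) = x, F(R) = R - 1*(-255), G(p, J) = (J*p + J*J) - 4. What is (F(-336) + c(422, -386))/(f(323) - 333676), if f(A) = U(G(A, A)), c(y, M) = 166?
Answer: -85/125022 ≈ -0.00067988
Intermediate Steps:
G(p, J) = -4 + J**2 + J*p (G(p, J) = (J*p + J**2) - 4 = (J**2 + J*p) - 4 = -4 + J**2 + J*p)
F(R) = 255 + R (F(R) = R + 255 = 255 + R)
f(A) = -4 + 2*A**2 (f(A) = -4 + A**2 + A*A = -4 + A**2 + A**2 = -4 + 2*A**2)
(F(-336) + c(422, -386))/(f(323) - 333676) = ((255 - 336) + 166)/((-4 + 2*323**2) - 333676) = (-81 + 166)/((-4 + 2*104329) - 333676) = 85/((-4 + 208658) - 333676) = 85/(208654 - 333676) = 85/(-125022) = 85*(-1/125022) = -85/125022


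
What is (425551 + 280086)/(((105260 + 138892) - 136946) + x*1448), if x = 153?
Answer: 705637/328750 ≈ 2.1464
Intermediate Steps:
(425551 + 280086)/(((105260 + 138892) - 136946) + x*1448) = (425551 + 280086)/(((105260 + 138892) - 136946) + 153*1448) = 705637/((244152 - 136946) + 221544) = 705637/(107206 + 221544) = 705637/328750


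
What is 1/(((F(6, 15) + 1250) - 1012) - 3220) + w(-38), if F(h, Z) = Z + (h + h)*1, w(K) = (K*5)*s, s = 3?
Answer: -1684351/2955 ≈ -570.00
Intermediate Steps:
w(K) = 15*K (w(K) = (K*5)*3 = (5*K)*3 = 15*K)
F(h, Z) = Z + 2*h (F(h, Z) = Z + (2*h)*1 = Z + 2*h)
1/(((F(6, 15) + 1250) - 1012) - 3220) + w(-38) = 1/((((15 + 2*6) + 1250) - 1012) - 3220) + 15*(-38) = 1/((((15 + 12) + 1250) - 1012) - 3220) - 570 = 1/(((27 + 1250) - 1012) - 3220) - 570 = 1/((1277 - 1012) - 3220) - 570 = 1/(265 - 3220) - 570 = 1/(-2955) - 570 = -1/2955 - 570 = -1684351/2955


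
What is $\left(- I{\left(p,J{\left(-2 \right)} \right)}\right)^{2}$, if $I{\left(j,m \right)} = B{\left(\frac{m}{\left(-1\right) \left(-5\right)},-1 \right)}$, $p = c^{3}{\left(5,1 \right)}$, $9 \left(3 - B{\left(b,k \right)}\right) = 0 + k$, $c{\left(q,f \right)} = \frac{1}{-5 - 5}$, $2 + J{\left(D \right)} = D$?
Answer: $\frac{784}{81} \approx 9.679$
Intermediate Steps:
$J{\left(D \right)} = -2 + D$
$c{\left(q,f \right)} = - \frac{1}{10}$ ($c{\left(q,f \right)} = \frac{1}{-10} = - \frac{1}{10}$)
$B{\left(b,k \right)} = 3 - \frac{k}{9}$ ($B{\left(b,k \right)} = 3 - \frac{0 + k}{9} = 3 - \frac{k}{9}$)
$p = - \frac{1}{1000}$ ($p = \left(- \frac{1}{10}\right)^{3} = - \frac{1}{1000} \approx -0.001$)
$I{\left(j,m \right)} = \frac{28}{9}$ ($I{\left(j,m \right)} = 3 - - \frac{1}{9} = 3 + \frac{1}{9} = \frac{28}{9}$)
$\left(- I{\left(p,J{\left(-2 \right)} \right)}\right)^{2} = \left(\left(-1\right) \frac{28}{9}\right)^{2} = \left(- \frac{28}{9}\right)^{2} = \frac{784}{81}$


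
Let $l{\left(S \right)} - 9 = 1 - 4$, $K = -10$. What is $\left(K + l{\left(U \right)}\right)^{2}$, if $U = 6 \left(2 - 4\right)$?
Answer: $16$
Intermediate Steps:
$U = -12$ ($U = 6 \left(-2\right) = -12$)
$l{\left(S \right)} = 6$ ($l{\left(S \right)} = 9 + \left(1 - 4\right) = 9 - 3 = 6$)
$\left(K + l{\left(U \right)}\right)^{2} = \left(-10 + 6\right)^{2} = \left(-4\right)^{2} = 16$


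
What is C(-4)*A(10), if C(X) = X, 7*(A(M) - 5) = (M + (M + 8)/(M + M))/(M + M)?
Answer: -7109/350 ≈ -20.311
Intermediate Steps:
A(M) = 5 + (M + (8 + M)/(2*M))/(14*M) (A(M) = 5 + ((M + (M + 8)/(M + M))/(M + M))/7 = 5 + ((M + (8 + M)/((2*M)))/((2*M)))/7 = 5 + ((M + (8 + M)*(1/(2*M)))*(1/(2*M)))/7 = 5 + ((M + (8 + M)/(2*M))*(1/(2*M)))/7 = 5 + ((M + (8 + M)/(2*M))/(2*M))/7 = 5 + (M + (8 + M)/(2*M))/(14*M))
C(-4)*A(10) = -(8 + 10 + 142*10²)/(7*10²) = -(8 + 10 + 142*100)/(7*100) = -(8 + 10 + 14200)/(7*100) = -14218/(7*100) = -4*7109/1400 = -7109/350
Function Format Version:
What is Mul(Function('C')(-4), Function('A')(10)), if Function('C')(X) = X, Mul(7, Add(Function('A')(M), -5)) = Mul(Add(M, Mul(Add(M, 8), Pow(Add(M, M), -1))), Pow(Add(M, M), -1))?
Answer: Rational(-7109, 350) ≈ -20.311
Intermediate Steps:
Function('A')(M) = Add(5, Mul(Rational(1, 14), Pow(M, -1), Add(M, Mul(Rational(1, 2), Pow(M, -1), Add(8, M))))) (Function('A')(M) = Add(5, Mul(Rational(1, 7), Mul(Add(M, Mul(Add(M, 8), Pow(Add(M, M), -1))), Pow(Add(M, M), -1)))) = Add(5, Mul(Rational(1, 7), Mul(Add(M, Mul(Add(8, M), Pow(Mul(2, M), -1))), Pow(Mul(2, M), -1)))) = Add(5, Mul(Rational(1, 7), Mul(Add(M, Mul(Add(8, M), Mul(Rational(1, 2), Pow(M, -1)))), Mul(Rational(1, 2), Pow(M, -1))))) = Add(5, Mul(Rational(1, 7), Mul(Add(M, Mul(Rational(1, 2), Pow(M, -1), Add(8, M))), Mul(Rational(1, 2), Pow(M, -1))))) = Add(5, Mul(Rational(1, 7), Mul(Rational(1, 2), Pow(M, -1), Add(M, Mul(Rational(1, 2), Pow(M, -1), Add(8, M)))))) = Add(5, Mul(Rational(1, 14), Pow(M, -1), Add(M, Mul(Rational(1, 2), Pow(M, -1), Add(8, M))))))
Mul(Function('C')(-4), Function('A')(10)) = Mul(-4, Mul(Rational(1, 28), Pow(10, -2), Add(8, 10, Mul(142, Pow(10, 2))))) = Mul(-4, Mul(Rational(1, 28), Rational(1, 100), Add(8, 10, Mul(142, 100)))) = Mul(-4, Mul(Rational(1, 28), Rational(1, 100), Add(8, 10, 14200))) = Mul(-4, Mul(Rational(1, 28), Rational(1, 100), 14218)) = Mul(-4, Rational(7109, 1400)) = Rational(-7109, 350)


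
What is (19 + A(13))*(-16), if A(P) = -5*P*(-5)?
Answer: -5504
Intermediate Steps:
A(P) = 25*P
(19 + A(13))*(-16) = (19 + 25*13)*(-16) = (19 + 325)*(-16) = 344*(-16) = -5504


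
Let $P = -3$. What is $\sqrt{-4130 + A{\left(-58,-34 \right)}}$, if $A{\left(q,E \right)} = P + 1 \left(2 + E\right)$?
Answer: $7 i \sqrt{85} \approx 64.537 i$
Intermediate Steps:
$A{\left(q,E \right)} = -1 + E$ ($A{\left(q,E \right)} = -3 + 1 \left(2 + E\right) = -3 + \left(2 + E\right) = -1 + E$)
$\sqrt{-4130 + A{\left(-58,-34 \right)}} = \sqrt{-4130 - 35} = \sqrt{-4165} = 7 i \sqrt{85}$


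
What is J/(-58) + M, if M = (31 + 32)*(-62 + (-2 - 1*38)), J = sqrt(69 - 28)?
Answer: -6426 - sqrt(41)/58 ≈ -6426.1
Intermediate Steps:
J = sqrt(41) ≈ 6.4031
M = -6426 (M = 63*(-62 + (-2 - 38)) = 63*(-62 - 40) = 63*(-102) = -6426)
J/(-58) + M = sqrt(41)/(-58) - 6426 = -sqrt(41)/58 - 6426 = -6426 - sqrt(41)/58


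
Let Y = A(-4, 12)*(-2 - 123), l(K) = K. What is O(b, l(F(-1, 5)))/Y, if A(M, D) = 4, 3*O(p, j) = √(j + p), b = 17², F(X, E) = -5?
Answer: -√71/750 ≈ -0.011235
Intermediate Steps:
b = 289
O(p, j) = √(j + p)/3
Y = -500 (Y = 4*(-2 - 123) = 4*(-125) = -500)
O(b, l(F(-1, 5)))/Y = (√(-5 + 289)/3)/(-500) = (√284/3)*(-1/500) = ((2*√71)/3)*(-1/500) = (2*√71/3)*(-1/500) = -√71/750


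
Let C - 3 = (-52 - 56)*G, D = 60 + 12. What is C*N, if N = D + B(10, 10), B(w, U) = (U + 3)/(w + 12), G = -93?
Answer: 16045059/22 ≈ 7.2932e+5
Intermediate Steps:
B(w, U) = (3 + U)/(12 + w)
D = 72
N = 1597/22 (N = 72 + (3 + 10)/(12 + 10) = 72 + 13/22 = 1597/22 ≈ 72.591)
C = 10047 (C = 3 + (-52 - 56)*(-93) = 3 - 108*(-93) = 3 + 10044 = 10047)
C*N = 10047*(1597/22) = 16045059/22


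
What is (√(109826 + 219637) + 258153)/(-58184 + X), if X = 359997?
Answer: 258153/301813 + 3*√36607/301813 ≈ 0.85724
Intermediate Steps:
(√(109826 + 219637) + 258153)/(-58184 + X) = (√(109826 + 219637) + 258153)/(-58184 + 359997) = (√329463 + 258153)/301813 = (3*√36607 + 258153)*(1/301813) = (258153 + 3*√36607)*(1/301813) = 258153/301813 + 3*√36607/301813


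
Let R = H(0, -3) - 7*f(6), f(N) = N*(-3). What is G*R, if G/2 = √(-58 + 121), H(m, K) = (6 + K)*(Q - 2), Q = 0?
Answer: 720*√7 ≈ 1904.9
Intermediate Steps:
H(m, K) = -12 - 2*K (H(m, K) = (6 + K)*(0 - 2) = (6 + K)*(-2) = -12 - 2*K)
f(N) = -3*N
G = 6*√7 (G = 2*√(-58 + 121) = 2*√63 = 2*(3*√7) = 6*√7 ≈ 15.875)
R = 120 (R = (-12 - 2*(-3)) - (-21)*6 = (-12 + 6) - 7*(-18) = -6 + 126 = 120)
G*R = (6*√7)*120 = 720*√7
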